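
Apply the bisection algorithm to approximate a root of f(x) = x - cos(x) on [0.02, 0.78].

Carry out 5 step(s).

f(x) = x - cos(x)
Initial interval: [0.02, 0.78]

Iteration 1:
  c_1 = (0.020000 + 0.780000)/2 = 0.400000
  f(c_1) = f(0.400000) = -0.521061
  f(a) × f(c) ≥ 0, new interval: [0.400000, 0.780000]
Iteration 2:
  c_2 = (0.400000 + 0.780000)/2 = 0.590000
  f(c_2) = f(0.590000) = -0.240941
  f(a) × f(c) ≥ 0, new interval: [0.590000, 0.780000]
Iteration 3:
  c_3 = (0.590000 + 0.780000)/2 = 0.685000
  f(c_3) = f(0.685000) = -0.089419
  f(a) × f(c) ≥ 0, new interval: [0.685000, 0.780000]
Iteration 4:
  c_4 = (0.685000 + 0.780000)/2 = 0.732500
  f(c_4) = f(0.732500) = -0.011005
  f(a) × f(c) ≥ 0, new interval: [0.732500, 0.780000]
Iteration 5:
  c_5 = (0.732500 + 0.780000)/2 = 0.756250
  f(c_5) = f(0.756250) = 0.028836
  f(a) × f(c) < 0, new interval: [0.732500, 0.756250]

After 5 iteration(s), the approximation is c_5 = 0.756250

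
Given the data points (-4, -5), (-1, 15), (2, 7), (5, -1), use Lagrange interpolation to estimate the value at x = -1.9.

Lagrange interpolation formula:
P(x) = Σ yᵢ × Lᵢ(x)
where Lᵢ(x) = Π_{j≠i} (x - xⱼ)/(xᵢ - xⱼ)

L_0(-1.9) = (-1.9 - (-1))/(-4 - (-1)) × (-1.9 - 2)/(-4 - 2) × (-1.9 - 5)/(-4 - 5) = 0.149500
L_1(-1.9) = (-1.9 - (-4))/(-1 - (-4)) × (-1.9 - 2)/(-1 - 2) × (-1.9 - 5)/(-1 - 5) = 1.046500
L_2(-1.9) = (-1.9 - (-4))/(2 - (-4)) × (-1.9 - (-1))/(2 - (-1)) × (-1.9 - 5)/(2 - 5) = -0.241500
L_3(-1.9) = (-1.9 - (-4))/(5 - (-4)) × (-1.9 - (-1))/(5 - (-1)) × (-1.9 - 2)/(5 - 2) = 0.045500

P(-1.9) = (-5)×L_0(-1.9) + 15×L_1(-1.9) + 7×L_2(-1.9) + (-1)×L_3(-1.9)
P(-1.9) = 13.214000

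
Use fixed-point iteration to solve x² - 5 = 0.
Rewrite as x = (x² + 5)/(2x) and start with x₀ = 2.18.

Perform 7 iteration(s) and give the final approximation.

Equation: x² - 5 = 0
Fixed-point form: x = (x² + 5)/(2x)
x₀ = 2.18

x_1 = g(2.180000) = 2.236789
x_2 = g(2.236789) = 2.236068
x_3 = g(2.236068) = 2.236068
x_4 = g(2.236068) = 2.236068
x_5 = g(2.236068) = 2.236068
x_6 = g(2.236068) = 2.236068
x_7 = g(2.236068) = 2.236068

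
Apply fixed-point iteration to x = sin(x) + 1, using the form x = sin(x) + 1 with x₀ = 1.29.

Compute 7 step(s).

Equation: x = sin(x) + 1
Fixed-point form: x = sin(x) + 1
x₀ = 1.29

x_1 = g(1.290000) = 1.960835
x_2 = g(1.960835) = 1.924894
x_3 = g(1.924894) = 1.937960
x_4 = g(1.937960) = 1.933349
x_5 = g(1.933349) = 1.934994
x_6 = g(1.934994) = 1.934410
x_7 = g(1.934410) = 1.934618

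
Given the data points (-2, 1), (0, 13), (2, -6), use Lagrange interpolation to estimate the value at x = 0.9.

Lagrange interpolation formula:
P(x) = Σ yᵢ × Lᵢ(x)
where Lᵢ(x) = Π_{j≠i} (x - xⱼ)/(xᵢ - xⱼ)

L_0(0.9) = (0.9 - 0)/(-2 - 0) × (0.9 - 2)/(-2 - 2) = -0.123750
L_1(0.9) = (0.9 - (-2))/(0 - (-2)) × (0.9 - 2)/(0 - 2) = 0.797500
L_2(0.9) = (0.9 - (-2))/(2 - (-2)) × (0.9 - 0)/(2 - 0) = 0.326250

P(0.9) = 1×L_0(0.9) + 13×L_1(0.9) + (-6)×L_2(0.9)
P(0.9) = 8.286250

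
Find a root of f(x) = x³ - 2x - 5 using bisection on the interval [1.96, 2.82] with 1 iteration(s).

f(x) = x³ - 2x - 5
Initial interval: [1.96, 2.82]

Iteration 1:
  c_1 = (1.960000 + 2.820000)/2 = 2.390000
  f(c_1) = f(2.390000) = 3.871919
  f(a) × f(c) < 0, new interval: [1.960000, 2.390000]

After 1 iteration(s), the approximation is c_1 = 2.390000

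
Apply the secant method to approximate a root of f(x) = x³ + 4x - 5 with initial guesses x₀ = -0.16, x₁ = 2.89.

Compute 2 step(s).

f(x) = x³ + 4x - 5
x₀ = -0.16, x₁ = 2.89

Secant formula: x_{n+1} = x_n - f(x_n)(x_n - x_{n-1})/(f(x_n) - f(x_{n-1}))

Iteration 1:
  f(-0.160000) = -5.644096
  f(2.890000) = 30.697569
  x_2 = 2.890000 - 30.697569×(2.890000 - (-0.160000))/(30.697569 - (-5.644096))
       = 0.313685
Iteration 2:
  f(2.890000) = 30.697569
  f(0.313685) = -3.714395
  x_3 = 0.313685 - (-3.714395)×(0.313685 - 2.890000)/(-3.714395 - 30.697569)
       = 0.591770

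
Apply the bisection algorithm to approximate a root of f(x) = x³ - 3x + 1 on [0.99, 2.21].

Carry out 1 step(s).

f(x) = x³ - 3x + 1
Initial interval: [0.99, 2.21]

Iteration 1:
  c_1 = (0.990000 + 2.210000)/2 = 1.600000
  f(c_1) = f(1.600000) = 0.296000
  f(a) × f(c) < 0, new interval: [0.990000, 1.600000]

After 1 iteration(s), the approximation is c_1 = 1.600000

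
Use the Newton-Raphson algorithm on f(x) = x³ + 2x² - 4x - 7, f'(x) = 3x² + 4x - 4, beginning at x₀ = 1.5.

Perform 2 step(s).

f(x) = x³ + 2x² - 4x - 7
f'(x) = 3x² + 4x - 4
x₀ = 1.5

Newton-Raphson formula: x_{n+1} = x_n - f(x_n)/f'(x_n)

Iteration 1:
  f(1.500000) = -5.125000
  f'(1.500000) = 8.750000
  x_1 = 1.500000 - (-5.125000)/8.750000 = 2.085714
Iteration 2:
  f(2.085714) = 2.430834
  f'(2.085714) = 17.393469
  x_2 = 2.085714 - 2.430834/17.393469 = 1.945959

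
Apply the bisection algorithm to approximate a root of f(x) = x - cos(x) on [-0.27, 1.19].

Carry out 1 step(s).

f(x) = x - cos(x)
Initial interval: [-0.27, 1.19]

Iteration 1:
  c_1 = (-0.270000 + 1.190000)/2 = 0.460000
  f(c_1) = f(0.460000) = -0.436052
  f(a) × f(c) ≥ 0, new interval: [0.460000, 1.190000]

After 1 iteration(s), the approximation is c_1 = 0.460000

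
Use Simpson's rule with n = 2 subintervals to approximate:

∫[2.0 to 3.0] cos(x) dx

f(x) = cos(x)
a = 2.0, b = 3.0, n = 2
h = (b - a)/n = 0.500000

Simpson's rule: (h/3)[f(x₀) + 4f(x₁) + 2f(x₂) + ... + f(xₙ)]

x_0 = 2.0000, f(x_0) = -0.416147, coefficient = 1
x_1 = 2.5000, f(x_1) = -0.801144, coefficient = 4
x_2 = 3.0000, f(x_2) = -0.989992, coefficient = 1

I ≈ (0.500000/3) × -4.610714 = -0.768452
Exact value: -0.768177
Error: 0.000275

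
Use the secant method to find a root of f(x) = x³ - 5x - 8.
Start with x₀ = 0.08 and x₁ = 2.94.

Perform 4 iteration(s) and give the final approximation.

f(x) = x³ - 5x - 8
x₀ = 0.08, x₁ = 2.94

Secant formula: x_{n+1} = x_n - f(x_n)(x_n - x_{n-1})/(f(x_n) - f(x_{n-1}))

Iteration 1:
  f(0.080000) = -8.399488
  f(2.940000) = 2.712184
  x_2 = 2.940000 - 2.712184×(2.940000 - 0.080000)/(2.712184 - (-8.399488))
       = 2.241919
Iteration 2:
  f(2.940000) = 2.712184
  f(2.241919) = -7.941259
  x_3 = 2.241919 - (-7.941259)×(2.241919 - 2.940000)/(-7.941259 - 2.712184)
       = 2.762281
Iteration 3:
  f(2.241919) = -7.941259
  f(2.762281) = -0.734666
  x_4 = 2.762281 - (-0.734666)×(2.762281 - 2.241919)/(-0.734666 - (-7.941259))
       = 2.815328
Iteration 4:
  f(2.762281) = -0.734666
  f(2.815328) = 0.237854
  x_5 = 2.815328 - 0.237854×(2.815328 - 2.762281)/(0.237854 - (-0.734666))
       = 2.802354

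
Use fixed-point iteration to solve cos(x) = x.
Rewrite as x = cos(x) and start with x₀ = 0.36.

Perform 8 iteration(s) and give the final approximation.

Equation: cos(x) = x
Fixed-point form: x = cos(x)
x₀ = 0.36

x_1 = g(0.360000) = 0.935897
x_2 = g(0.935897) = 0.593097
x_3 = g(0.593097) = 0.829214
x_4 = g(0.829214) = 0.675456
x_5 = g(0.675456) = 0.780422
x_6 = g(0.780422) = 0.710617
x_7 = g(0.710617) = 0.757960
x_8 = g(0.757960) = 0.726240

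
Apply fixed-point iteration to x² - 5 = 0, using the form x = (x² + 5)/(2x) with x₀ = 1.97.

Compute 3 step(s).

Equation: x² - 5 = 0
Fixed-point form: x = (x² + 5)/(2x)
x₀ = 1.97

x_1 = g(1.970000) = 2.254036
x_2 = g(2.254036) = 2.236140
x_3 = g(2.236140) = 2.236068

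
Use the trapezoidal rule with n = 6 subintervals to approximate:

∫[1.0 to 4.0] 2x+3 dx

f(x) = 2x+3
a = 1.0, b = 4.0, n = 6
h = (b - a)/n = 0.500000

Trapezoidal rule: (h/2)[f(x₀) + 2f(x₁) + 2f(x₂) + ... + f(xₙ)]

x_0 = 1.0000, f(x_0) = 5.000000, coefficient = 1
x_1 = 1.5000, f(x_1) = 6.000000, coefficient = 2
x_2 = 2.0000, f(x_2) = 7.000000, coefficient = 2
x_3 = 2.5000, f(x_3) = 8.000000, coefficient = 2
x_4 = 3.0000, f(x_4) = 9.000000, coefficient = 2
x_5 = 3.5000, f(x_5) = 10.000000, coefficient = 2
x_6 = 4.0000, f(x_6) = 11.000000, coefficient = 1

I ≈ (0.500000/2) × 96.000000 = 24.000000
Exact value: 24.000000
Error: 0.000000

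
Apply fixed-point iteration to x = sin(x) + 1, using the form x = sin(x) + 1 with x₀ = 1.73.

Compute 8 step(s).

Equation: x = sin(x) + 1
Fixed-point form: x = sin(x) + 1
x₀ = 1.73

x_1 = g(1.730000) = 1.987354
x_2 = g(1.987354) = 1.914487
x_3 = g(1.914487) = 1.941517
x_4 = g(1.941517) = 1.932066
x_5 = g(1.932066) = 1.935449
x_6 = g(1.935449) = 1.934248
x_7 = g(1.934248) = 1.934675
x_8 = g(1.934675) = 1.934523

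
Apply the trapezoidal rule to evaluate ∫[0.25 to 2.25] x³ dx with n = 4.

f(x) = x³
a = 0.25, b = 2.25, n = 4
h = (b - a)/n = 0.500000

Trapezoidal rule: (h/2)[f(x₀) + 2f(x₁) + 2f(x₂) + ... + f(xₙ)]

x_0 = 0.2500, f(x_0) = 0.015625, coefficient = 1
x_1 = 0.7500, f(x_1) = 0.421875, coefficient = 2
x_2 = 1.2500, f(x_2) = 1.953125, coefficient = 2
x_3 = 1.7500, f(x_3) = 5.359375, coefficient = 2
x_4 = 2.2500, f(x_4) = 11.390625, coefficient = 1

I ≈ (0.500000/2) × 26.875000 = 6.718750
Exact value: 6.406250
Error: 0.312500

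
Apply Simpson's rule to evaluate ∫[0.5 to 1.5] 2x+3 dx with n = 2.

f(x) = 2x+3
a = 0.5, b = 1.5, n = 2
h = (b - a)/n = 0.500000

Simpson's rule: (h/3)[f(x₀) + 4f(x₁) + 2f(x₂) + ... + f(xₙ)]

x_0 = 0.5000, f(x_0) = 4.000000, coefficient = 1
x_1 = 1.0000, f(x_1) = 5.000000, coefficient = 4
x_2 = 1.5000, f(x_2) = 6.000000, coefficient = 1

I ≈ (0.500000/3) × 30.000000 = 5.000000
Exact value: 5.000000
Error: 0.000000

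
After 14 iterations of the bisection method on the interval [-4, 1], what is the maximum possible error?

Bisection error bound: |error| ≤ (b-a)/2^n
|error| ≤ (1 - (-4))/2^14 = 5/2^14
|error| ≤ 0.0003051758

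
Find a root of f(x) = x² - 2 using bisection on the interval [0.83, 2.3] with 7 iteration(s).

f(x) = x² - 2
Initial interval: [0.83, 2.3]

Iteration 1:
  c_1 = (0.830000 + 2.300000)/2 = 1.565000
  f(c_1) = f(1.565000) = 0.449225
  f(a) × f(c) < 0, new interval: [0.830000, 1.565000]
Iteration 2:
  c_2 = (0.830000 + 1.565000)/2 = 1.197500
  f(c_2) = f(1.197500) = -0.565994
  f(a) × f(c) ≥ 0, new interval: [1.197500, 1.565000]
Iteration 3:
  c_3 = (1.197500 + 1.565000)/2 = 1.381250
  f(c_3) = f(1.381250) = -0.092148
  f(a) × f(c) ≥ 0, new interval: [1.381250, 1.565000]
Iteration 4:
  c_4 = (1.381250 + 1.565000)/2 = 1.473125
  f(c_4) = f(1.473125) = 0.170097
  f(a) × f(c) < 0, new interval: [1.381250, 1.473125]
Iteration 5:
  c_5 = (1.381250 + 1.473125)/2 = 1.427188
  f(c_5) = f(1.427188) = 0.036864
  f(a) × f(c) < 0, new interval: [1.381250, 1.427188]
Iteration 6:
  c_6 = (1.381250 + 1.427188)/2 = 1.404219
  f(c_6) = f(1.404219) = -0.028170
  f(a) × f(c) ≥ 0, new interval: [1.404219, 1.427188]
Iteration 7:
  c_7 = (1.404219 + 1.427188)/2 = 1.415703
  f(c_7) = f(1.415703) = 0.004215
  f(a) × f(c) < 0, new interval: [1.404219, 1.415703]

After 7 iteration(s), the approximation is c_7 = 1.415703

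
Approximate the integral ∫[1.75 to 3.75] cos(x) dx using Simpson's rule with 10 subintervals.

f(x) = cos(x)
a = 1.75, b = 3.75, n = 10
h = (b - a)/n = 0.200000

Simpson's rule: (h/3)[f(x₀) + 4f(x₁) + 2f(x₂) + ... + f(xₙ)]

x_0 = 1.7500, f(x_0) = -0.178246, coefficient = 1
x_1 = 1.9500, f(x_1) = -0.370181, coefficient = 4
x_2 = 2.1500, f(x_2) = -0.547358, coefficient = 2
x_3 = 2.3500, f(x_3) = -0.702713, coefficient = 4
x_4 = 2.5500, f(x_4) = -0.830054, coefficient = 2
x_5 = 2.7500, f(x_5) = -0.924302, coefficient = 4
x_6 = 2.9500, f(x_6) = -0.981702, coefficient = 2
x_7 = 3.1500, f(x_7) = -0.999965, coefficient = 4
x_8 = 3.3500, f(x_8) = -0.978362, coefficient = 2
x_9 = 3.5500, f(x_9) = -0.917755, coefficient = 4
x_10 = 3.7500, f(x_10) = -0.820559, coefficient = 1

I ≈ (0.200000/3) × -23.333417 = -1.555561
Exact value: -1.555547
Error: 0.000014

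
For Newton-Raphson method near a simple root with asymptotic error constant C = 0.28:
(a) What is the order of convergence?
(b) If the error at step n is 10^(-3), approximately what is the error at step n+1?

(a) Newton-Raphson has quadratic (order 2) convergence near simple roots.
    This means |e_{n+1}| ≈ C|e_n|².

(b) With |e_n| = 10^(-3) and C = 0.28:
    |e_{n+1}| ≈ 0.28 × (10^(-3))² = 0.28 × 10^(-6)

(a) 2 (quadratic); (b) |e_{n+1}| ≈ 2.800e-07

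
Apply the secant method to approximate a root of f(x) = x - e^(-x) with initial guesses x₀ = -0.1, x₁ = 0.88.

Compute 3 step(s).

f(x) = x - e^(-x)
x₀ = -0.1, x₁ = 0.88

Secant formula: x_{n+1} = x_n - f(x_n)(x_n - x_{n-1})/(f(x_n) - f(x_{n-1}))

Iteration 1:
  f(-0.100000) = -1.205171
  f(0.880000) = 0.465217
  x_2 = 0.880000 - 0.465217×(0.880000 - (-0.100000))/(0.465217 - (-1.205171))
       = 0.607062
Iteration 2:
  f(0.880000) = 0.465217
  f(0.607062) = 0.062112
  x_3 = 0.607062 - 0.062112×(0.607062 - 0.880000)/(0.062112 - 0.465217)
       = 0.565006
Iteration 3:
  f(0.607062) = 0.062112
  f(0.565006) = -0.003350
  x_4 = 0.565006 - (-0.003350)×(0.565006 - 0.607062)/(-0.003350 - 0.062112)
       = 0.567159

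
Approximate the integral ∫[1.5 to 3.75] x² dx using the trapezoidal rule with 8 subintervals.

f(x) = x²
a = 1.5, b = 3.75, n = 8
h = (b - a)/n = 0.281250

Trapezoidal rule: (h/2)[f(x₀) + 2f(x₁) + 2f(x₂) + ... + f(xₙ)]

x_0 = 1.5000, f(x_0) = 2.250000, coefficient = 1
x_1 = 1.7812, f(x_1) = 3.172852, coefficient = 2
x_2 = 2.0625, f(x_2) = 4.253906, coefficient = 2
x_3 = 2.3438, f(x_3) = 5.493164, coefficient = 2
x_4 = 2.6250, f(x_4) = 6.890625, coefficient = 2
x_5 = 2.9062, f(x_5) = 8.446289, coefficient = 2
x_6 = 3.1875, f(x_6) = 10.160156, coefficient = 2
x_7 = 3.4688, f(x_7) = 12.032227, coefficient = 2
x_8 = 3.7500, f(x_8) = 14.062500, coefficient = 1

I ≈ (0.281250/2) × 117.210938 = 16.482788
Exact value: 16.453125
Error: 0.029663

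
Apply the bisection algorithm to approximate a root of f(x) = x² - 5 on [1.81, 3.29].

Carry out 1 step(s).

f(x) = x² - 5
Initial interval: [1.81, 3.29]

Iteration 1:
  c_1 = (1.810000 + 3.290000)/2 = 2.550000
  f(c_1) = f(2.550000) = 1.502500
  f(a) × f(c) < 0, new interval: [1.810000, 2.550000]

After 1 iteration(s), the approximation is c_1 = 2.550000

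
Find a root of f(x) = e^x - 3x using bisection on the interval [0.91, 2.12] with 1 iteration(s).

f(x) = e^x - 3x
Initial interval: [0.91, 2.12]

Iteration 1:
  c_1 = (0.910000 + 2.120000)/2 = 1.515000
  f(c_1) = f(1.515000) = 0.004421
  f(a) × f(c) < 0, new interval: [0.910000, 1.515000]

After 1 iteration(s), the approximation is c_1 = 1.515000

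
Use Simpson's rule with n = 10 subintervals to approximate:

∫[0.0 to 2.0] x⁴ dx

f(x) = x⁴
a = 0.0, b = 2.0, n = 10
h = (b - a)/n = 0.200000

Simpson's rule: (h/3)[f(x₀) + 4f(x₁) + 2f(x₂) + ... + f(xₙ)]

x_0 = 0.0000, f(x_0) = 0.000000, coefficient = 1
x_1 = 0.2000, f(x_1) = 0.001600, coefficient = 4
x_2 = 0.4000, f(x_2) = 0.025600, coefficient = 2
x_3 = 0.6000, f(x_3) = 0.129600, coefficient = 4
x_4 = 0.8000, f(x_4) = 0.409600, coefficient = 2
x_5 = 1.0000, f(x_5) = 1.000000, coefficient = 4
x_6 = 1.2000, f(x_6) = 2.073600, coefficient = 2
x_7 = 1.4000, f(x_7) = 3.841600, coefficient = 4
x_8 = 1.6000, f(x_8) = 6.553600, coefficient = 2
x_9 = 1.8000, f(x_9) = 10.497600, coefficient = 4
x_10 = 2.0000, f(x_10) = 16.000000, coefficient = 1

I ≈ (0.200000/3) × 96.006400 = 6.400427
Exact value: 6.400000
Error: 0.000427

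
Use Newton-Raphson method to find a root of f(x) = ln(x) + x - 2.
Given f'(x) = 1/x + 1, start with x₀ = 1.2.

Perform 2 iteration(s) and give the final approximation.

f(x) = ln(x) + x - 2
f'(x) = 1/x + 1
x₀ = 1.2

Newton-Raphson formula: x_{n+1} = x_n - f(x_n)/f'(x_n)

Iteration 1:
  f(1.200000) = -0.617678
  f'(1.200000) = 1.833333
  x_1 = 1.200000 - (-0.617678)/1.833333 = 1.536916
Iteration 2:
  f(1.536916) = -0.033307
  f'(1.536916) = 1.650654
  x_2 = 1.536916 - (-0.033307)/1.650654 = 1.557094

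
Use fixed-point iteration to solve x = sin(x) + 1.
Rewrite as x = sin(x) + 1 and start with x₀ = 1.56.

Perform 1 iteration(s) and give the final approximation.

Equation: x = sin(x) + 1
Fixed-point form: x = sin(x) + 1
x₀ = 1.56

x_1 = g(1.560000) = 1.999942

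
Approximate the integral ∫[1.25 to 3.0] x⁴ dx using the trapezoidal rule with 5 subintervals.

f(x) = x⁴
a = 1.25, b = 3.0, n = 5
h = (b - a)/n = 0.350000

Trapezoidal rule: (h/2)[f(x₀) + 2f(x₁) + 2f(x₂) + ... + f(xₙ)]

x_0 = 1.2500, f(x_0) = 2.441406, coefficient = 1
x_1 = 1.6000, f(x_1) = 6.553600, coefficient = 2
x_2 = 1.9500, f(x_2) = 14.459006, coefficient = 2
x_3 = 2.3000, f(x_3) = 27.984100, coefficient = 2
x_4 = 2.6500, f(x_4) = 49.315506, coefficient = 2
x_5 = 3.0000, f(x_5) = 81.000000, coefficient = 1

I ≈ (0.350000/2) × 280.065831 = 49.011520
Exact value: 47.989648
Error: 1.021872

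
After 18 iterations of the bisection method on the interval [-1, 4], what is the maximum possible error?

Bisection error bound: |error| ≤ (b-a)/2^n
|error| ≤ (4 - (-1))/2^18 = 5/2^18
|error| ≤ 0.0000190735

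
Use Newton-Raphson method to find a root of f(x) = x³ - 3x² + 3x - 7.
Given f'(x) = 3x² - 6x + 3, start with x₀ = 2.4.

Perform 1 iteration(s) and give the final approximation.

f(x) = x³ - 3x² + 3x - 7
f'(x) = 3x² - 6x + 3
x₀ = 2.4

Newton-Raphson formula: x_{n+1} = x_n - f(x_n)/f'(x_n)

Iteration 1:
  f(2.400000) = -3.256000
  f'(2.400000) = 5.880000
  x_1 = 2.400000 - (-3.256000)/5.880000 = 2.953741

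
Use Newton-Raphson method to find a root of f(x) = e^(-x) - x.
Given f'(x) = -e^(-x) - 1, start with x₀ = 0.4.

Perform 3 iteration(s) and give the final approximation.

f(x) = e^(-x) - x
f'(x) = -e^(-x) - 1
x₀ = 0.4

Newton-Raphson formula: x_{n+1} = x_n - f(x_n)/f'(x_n)

Iteration 1:
  f(0.400000) = 0.270320
  f'(0.400000) = -1.670320
  x_1 = 0.400000 - 0.270320/(-1.670320) = 0.561837
Iteration 2:
  f(0.561837) = 0.008323
  f'(0.561837) = -1.570161
  x_2 = 0.561837 - 0.008323/(-1.570161) = 0.567138
Iteration 3:
  f(0.567138) = 0.000008
  f'(0.567138) = -1.567146
  x_3 = 0.567138 - 0.000008/(-1.567146) = 0.567143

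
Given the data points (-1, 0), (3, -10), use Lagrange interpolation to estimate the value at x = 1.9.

Lagrange interpolation formula:
P(x) = Σ yᵢ × Lᵢ(x)
where Lᵢ(x) = Π_{j≠i} (x - xⱼ)/(xᵢ - xⱼ)

L_0(1.9) = (1.9 - 3)/(-1 - 3) = 0.275000
L_1(1.9) = (1.9 - (-1))/(3 - (-1)) = 0.725000

P(1.9) = 0×L_0(1.9) + (-10)×L_1(1.9)
P(1.9) = -7.250000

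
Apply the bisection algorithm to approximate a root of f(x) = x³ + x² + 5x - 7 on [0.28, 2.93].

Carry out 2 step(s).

f(x) = x³ + x² + 5x - 7
Initial interval: [0.28, 2.93]

Iteration 1:
  c_1 = (0.280000 + 2.930000)/2 = 1.605000
  f(c_1) = f(1.605000) = 7.735545
  f(a) × f(c) < 0, new interval: [0.280000, 1.605000]
Iteration 2:
  c_2 = (0.280000 + 1.605000)/2 = 0.942500
  f(c_2) = f(0.942500) = -0.561965
  f(a) × f(c) ≥ 0, new interval: [0.942500, 1.605000]

After 2 iteration(s), the approximation is c_2 = 0.942500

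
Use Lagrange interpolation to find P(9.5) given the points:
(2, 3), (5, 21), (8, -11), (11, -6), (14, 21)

Lagrange interpolation formula:
P(x) = Σ yᵢ × Lᵢ(x)
where Lᵢ(x) = Π_{j≠i} (x - xⱼ)/(xᵢ - xⱼ)

L_0(9.5) = (9.5 - 5)/(2 - 5) × (9.5 - 8)/(2 - 8) × (9.5 - 11)/(2 - 11) × (9.5 - 14)/(2 - 14) = 0.023438
L_1(9.5) = (9.5 - 2)/(5 - 2) × (9.5 - 8)/(5 - 8) × (9.5 - 11)/(5 - 11) × (9.5 - 14)/(5 - 14) = -0.156250
L_2(9.5) = (9.5 - 2)/(8 - 2) × (9.5 - 5)/(8 - 5) × (9.5 - 11)/(8 - 11) × (9.5 - 14)/(8 - 14) = 0.703125
L_3(9.5) = (9.5 - 2)/(11 - 2) × (9.5 - 5)/(11 - 5) × (9.5 - 8)/(11 - 8) × (9.5 - 14)/(11 - 14) = 0.468750
L_4(9.5) = (9.5 - 2)/(14 - 2) × (9.5 - 5)/(14 - 5) × (9.5 - 8)/(14 - 8) × (9.5 - 11)/(14 - 11) = -0.039062

P(9.5) = 3×L_0(9.5) + 21×L_1(9.5) + (-11)×L_2(9.5) + (-6)×L_3(9.5) + 21×L_4(9.5)
P(9.5) = -14.578125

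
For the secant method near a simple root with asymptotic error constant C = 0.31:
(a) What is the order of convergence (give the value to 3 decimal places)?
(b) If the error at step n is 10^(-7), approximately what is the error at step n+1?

(a) Secant method has superlinear convergence with order φ = (1+√5)/2 ≈ 1.618.
    This means |e_{n+1}| ≈ C|e_n|^1.618.

(b) With |e_n| = 10^(-7) and C = 0.31:
    |e_{n+1}| ≈ 0.31 × (10^(-7))^1.618 = 0.31 × 10^(-11.33)

(a) ≈ 1.618 (golden ratio); (b) |e_{n+1}| ≈ 1.463e-12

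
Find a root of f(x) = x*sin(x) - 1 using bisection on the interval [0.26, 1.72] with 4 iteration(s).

f(x) = x*sin(x) - 1
Initial interval: [0.26, 1.72]

Iteration 1:
  c_1 = (0.260000 + 1.720000)/2 = 0.990000
  f(c_1) = f(0.990000) = -0.172334
  f(a) × f(c) ≥ 0, new interval: [0.990000, 1.720000]
Iteration 2:
  c_2 = (0.990000 + 1.720000)/2 = 1.355000
  f(c_2) = f(1.355000) = 0.323572
  f(a) × f(c) < 0, new interval: [0.990000, 1.355000]
Iteration 3:
  c_3 = (0.990000 + 1.355000)/2 = 1.172500
  f(c_3) = f(1.172500) = 0.080720
  f(a) × f(c) < 0, new interval: [0.990000, 1.172500]
Iteration 4:
  c_4 = (0.990000 + 1.172500)/2 = 1.081250
  f(c_4) = f(1.081250) = -0.045747
  f(a) × f(c) ≥ 0, new interval: [1.081250, 1.172500]

After 4 iteration(s), the approximation is c_4 = 1.081250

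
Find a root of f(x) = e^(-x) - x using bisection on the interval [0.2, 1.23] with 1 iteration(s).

f(x) = e^(-x) - x
Initial interval: [0.2, 1.23]

Iteration 1:
  c_1 = (0.200000 + 1.230000)/2 = 0.715000
  f(c_1) = f(0.715000) = -0.225808
  f(a) × f(c) < 0, new interval: [0.200000, 0.715000]

After 1 iteration(s), the approximation is c_1 = 0.715000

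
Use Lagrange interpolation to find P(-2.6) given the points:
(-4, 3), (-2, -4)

Lagrange interpolation formula:
P(x) = Σ yᵢ × Lᵢ(x)
where Lᵢ(x) = Π_{j≠i} (x - xⱼ)/(xᵢ - xⱼ)

L_0(-2.6) = (-2.6 - (-2))/(-4 - (-2)) = 0.300000
L_1(-2.6) = (-2.6 - (-4))/(-2 - (-4)) = 0.700000

P(-2.6) = 3×L_0(-2.6) + (-4)×L_1(-2.6)
P(-2.6) = -1.900000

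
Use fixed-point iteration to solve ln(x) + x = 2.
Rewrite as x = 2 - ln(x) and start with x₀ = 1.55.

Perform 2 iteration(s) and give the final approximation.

Equation: ln(x) + x = 2
Fixed-point form: x = 2 - ln(x)
x₀ = 1.55

x_1 = g(1.550000) = 1.561745
x_2 = g(1.561745) = 1.554196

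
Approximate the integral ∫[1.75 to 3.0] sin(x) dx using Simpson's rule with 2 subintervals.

f(x) = sin(x)
a = 1.75, b = 3.0, n = 2
h = (b - a)/n = 0.625000

Simpson's rule: (h/3)[f(x₀) + 4f(x₁) + 2f(x₂) + ... + f(xₙ)]

x_0 = 1.7500, f(x_0) = 0.983986, coefficient = 1
x_1 = 2.3750, f(x_1) = 0.693685, coefficient = 4
x_2 = 3.0000, f(x_2) = 0.141120, coefficient = 1

I ≈ (0.625000/3) × 3.899846 = 0.812468
Exact value: 0.811746
Error: 0.000721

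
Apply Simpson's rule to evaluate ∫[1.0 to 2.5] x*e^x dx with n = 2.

f(x) = x*e^x
a = 1.0, b = 2.5, n = 2
h = (b - a)/n = 0.750000

Simpson's rule: (h/3)[f(x₀) + 4f(x₁) + 2f(x₂) + ... + f(xₙ)]

x_0 = 1.0000, f(x_0) = 2.718282, coefficient = 1
x_1 = 1.7500, f(x_1) = 10.070555, coefficient = 4
x_2 = 2.5000, f(x_2) = 30.456235, coefficient = 1

I ≈ (0.750000/3) × 73.456735 = 18.364184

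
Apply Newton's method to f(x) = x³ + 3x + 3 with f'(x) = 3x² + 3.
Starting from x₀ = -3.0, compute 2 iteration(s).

f(x) = x³ + 3x + 3
f'(x) = 3x² + 3
x₀ = -3.0

Newton-Raphson formula: x_{n+1} = x_n - f(x_n)/f'(x_n)

Iteration 1:
  f(-3.000000) = -33.000000
  f'(-3.000000) = 30.000000
  x_1 = -3.000000 - (-33.000000)/30.000000 = -1.900000
Iteration 2:
  f(-1.900000) = -9.559000
  f'(-1.900000) = 13.830000
  x_2 = -1.900000 - (-9.559000)/13.830000 = -1.208821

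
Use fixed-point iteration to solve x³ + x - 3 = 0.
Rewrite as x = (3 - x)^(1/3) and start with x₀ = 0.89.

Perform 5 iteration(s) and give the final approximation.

Equation: x³ + x - 3 = 0
Fixed-point form: x = (3 - x)^(1/3)
x₀ = 0.89

x_1 = g(0.890000) = 1.282609
x_2 = g(1.282609) = 1.197539
x_3 = g(1.197539) = 1.216994
x_4 = g(1.216994) = 1.212600
x_5 = g(1.212600) = 1.213595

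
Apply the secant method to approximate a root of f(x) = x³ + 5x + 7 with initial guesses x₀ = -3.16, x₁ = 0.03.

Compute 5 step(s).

f(x) = x³ + 5x + 7
x₀ = -3.16, x₁ = 0.03

Secant formula: x_{n+1} = x_n - f(x_n)(x_n - x_{n-1})/(f(x_n) - f(x_{n-1}))

Iteration 1:
  f(-3.160000) = -40.354496
  f(0.030000) = 7.150027
  x_2 = 0.030000 - 7.150027×(0.030000 - (-3.160000))/(7.150027 - (-40.354496))
       = -0.450135
Iteration 2:
  f(0.030000) = 7.150027
  f(-0.450135) = 4.658118
  x_3 = -0.450135 - 4.658118×(-0.450135 - 0.030000)/(4.658118 - 7.150027)
       = -1.347650
Iteration 3:
  f(-0.450135) = 4.658118
  f(-1.347650) = -2.185797
  x_4 = -1.347650 - (-2.185797)×(-1.347650 - (-0.450135))/(-2.185797 - 4.658118)
       = -1.061003
Iteration 4:
  f(-1.347650) = -2.185797
  f(-1.061003) = 0.500583
  x_5 = -1.061003 - 0.500583×(-1.061003 - (-1.347650))/(0.500583 - (-2.185797))
       = -1.114417
Iteration 5:
  f(-1.061003) = 0.500583
  f(-1.114417) = 0.043890
  x_6 = -1.114417 - 0.043890×(-1.114417 - (-1.061003))/(0.043890 - 0.500583)
       = -1.119551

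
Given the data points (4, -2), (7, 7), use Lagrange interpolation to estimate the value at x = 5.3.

Lagrange interpolation formula:
P(x) = Σ yᵢ × Lᵢ(x)
where Lᵢ(x) = Π_{j≠i} (x - xⱼ)/(xᵢ - xⱼ)

L_0(5.3) = (5.3 - 7)/(4 - 7) = 0.566667
L_1(5.3) = (5.3 - 4)/(7 - 4) = 0.433333

P(5.3) = (-2)×L_0(5.3) + 7×L_1(5.3)
P(5.3) = 1.900000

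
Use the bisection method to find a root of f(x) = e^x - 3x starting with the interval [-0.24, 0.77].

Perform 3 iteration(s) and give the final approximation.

f(x) = e^x - 3x
Initial interval: [-0.24, 0.77]

Iteration 1:
  c_1 = (-0.240000 + 0.770000)/2 = 0.265000
  f(c_1) = f(0.265000) = 0.508431
  f(a) × f(c) ≥ 0, new interval: [0.265000, 0.770000]
Iteration 2:
  c_2 = (0.265000 + 0.770000)/2 = 0.517500
  f(c_2) = f(0.517500) = 0.125328
  f(a) × f(c) ≥ 0, new interval: [0.517500, 0.770000]
Iteration 3:
  c_3 = (0.517500 + 0.770000)/2 = 0.643750
  f(c_3) = f(0.643750) = -0.027644
  f(a) × f(c) < 0, new interval: [0.517500, 0.643750]

After 3 iteration(s), the approximation is c_3 = 0.643750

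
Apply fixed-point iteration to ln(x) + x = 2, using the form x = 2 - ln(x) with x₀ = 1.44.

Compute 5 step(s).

Equation: ln(x) + x = 2
Fixed-point form: x = 2 - ln(x)
x₀ = 1.44

x_1 = g(1.440000) = 1.635357
x_2 = g(1.635357) = 1.508139
x_3 = g(1.508139) = 1.589124
x_4 = g(1.589124) = 1.536817
x_5 = g(1.536817) = 1.570286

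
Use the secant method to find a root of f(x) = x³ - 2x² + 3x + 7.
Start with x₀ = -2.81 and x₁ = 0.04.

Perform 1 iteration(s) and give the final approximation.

f(x) = x³ - 2x² + 3x + 7
x₀ = -2.81, x₁ = 0.04

Secant formula: x_{n+1} = x_n - f(x_n)(x_n - x_{n-1})/(f(x_n) - f(x_{n-1}))

Iteration 1:
  f(-2.810000) = -39.410241
  f(0.040000) = 7.116864
  x_2 = 0.040000 - 7.116864×(0.040000 - (-2.810000))/(7.116864 - (-39.410241))
       = -0.395941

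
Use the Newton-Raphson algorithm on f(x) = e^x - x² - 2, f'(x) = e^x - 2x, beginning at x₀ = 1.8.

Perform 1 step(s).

f(x) = e^x - x² - 2
f'(x) = e^x - 2x
x₀ = 1.8

Newton-Raphson formula: x_{n+1} = x_n - f(x_n)/f'(x_n)

Iteration 1:
  f(1.800000) = 0.809647
  f'(1.800000) = 2.449647
  x_1 = 1.800000 - 0.809647/2.449647 = 1.469484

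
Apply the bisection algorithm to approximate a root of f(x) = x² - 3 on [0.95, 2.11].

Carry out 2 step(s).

f(x) = x² - 3
Initial interval: [0.95, 2.11]

Iteration 1:
  c_1 = (0.950000 + 2.110000)/2 = 1.530000
  f(c_1) = f(1.530000) = -0.659100
  f(a) × f(c) ≥ 0, new interval: [1.530000, 2.110000]
Iteration 2:
  c_2 = (1.530000 + 2.110000)/2 = 1.820000
  f(c_2) = f(1.820000) = 0.312400
  f(a) × f(c) < 0, new interval: [1.530000, 1.820000]

After 2 iteration(s), the approximation is c_2 = 1.820000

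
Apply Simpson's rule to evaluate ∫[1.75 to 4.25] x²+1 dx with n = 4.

f(x) = x²+1
a = 1.75, b = 4.25, n = 4
h = (b - a)/n = 0.625000

Simpson's rule: (h/3)[f(x₀) + 4f(x₁) + 2f(x₂) + ... + f(xₙ)]

x_0 = 1.7500, f(x_0) = 4.062500, coefficient = 1
x_1 = 2.3750, f(x_1) = 6.640625, coefficient = 4
x_2 = 3.0000, f(x_2) = 10.000000, coefficient = 2
x_3 = 3.6250, f(x_3) = 14.140625, coefficient = 4
x_4 = 4.2500, f(x_4) = 19.062500, coefficient = 1

I ≈ (0.625000/3) × 126.250000 = 26.302083
Exact value: 26.302083
Error: 0.000000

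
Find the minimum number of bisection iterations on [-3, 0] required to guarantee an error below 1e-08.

We need (b-a)/2^n ≤ 1e-08
(0 - (-3))/2^n ≤ 1e-08
3/2^n ≤ 1e-08
2^n ≥ 300000000
n ≥ log₂(300000000) = 28.16
n ≥ 29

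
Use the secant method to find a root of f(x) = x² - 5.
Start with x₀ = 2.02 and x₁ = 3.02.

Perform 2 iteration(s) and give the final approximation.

f(x) = x² - 5
x₀ = 2.02, x₁ = 3.02

Secant formula: x_{n+1} = x_n - f(x_n)(x_n - x_{n-1})/(f(x_n) - f(x_{n-1}))

Iteration 1:
  f(2.020000) = -0.919600
  f(3.020000) = 4.120400
  x_2 = 3.020000 - 4.120400×(3.020000 - 2.020000)/(4.120400 - (-0.919600))
       = 2.202460
Iteration 2:
  f(3.020000) = 4.120400
  f(2.202460) = -0.149169
  x_3 = 2.202460 - (-0.149169)×(2.202460 - 3.020000)/(-0.149169 - 4.120400)
       = 2.231023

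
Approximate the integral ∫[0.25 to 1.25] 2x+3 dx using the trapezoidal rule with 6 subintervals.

f(x) = 2x+3
a = 0.25, b = 1.25, n = 6
h = (b - a)/n = 0.166667

Trapezoidal rule: (h/2)[f(x₀) + 2f(x₁) + 2f(x₂) + ... + f(xₙ)]

x_0 = 0.2500, f(x_0) = 3.500000, coefficient = 1
x_1 = 0.4167, f(x_1) = 3.833333, coefficient = 2
x_2 = 0.5833, f(x_2) = 4.166667, coefficient = 2
x_3 = 0.7500, f(x_3) = 4.500000, coefficient = 2
x_4 = 0.9167, f(x_4) = 4.833333, coefficient = 2
x_5 = 1.0833, f(x_5) = 5.166667, coefficient = 2
x_6 = 1.2500, f(x_6) = 5.500000, coefficient = 1

I ≈ (0.166667/2) × 54.000000 = 4.500000
Exact value: 4.500000
Error: 0.000000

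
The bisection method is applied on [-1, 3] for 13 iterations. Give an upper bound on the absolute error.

Bisection error bound: |error| ≤ (b-a)/2^n
|error| ≤ (3 - (-1))/2^13 = 4/2^13
|error| ≤ 0.0004882812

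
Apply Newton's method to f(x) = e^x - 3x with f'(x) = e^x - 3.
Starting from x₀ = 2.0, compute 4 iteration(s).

f(x) = e^x - 3x
f'(x) = e^x - 3
x₀ = 2.0

Newton-Raphson formula: x_{n+1} = x_n - f(x_n)/f'(x_n)

Iteration 1:
  f(2.000000) = 1.389056
  f'(2.000000) = 4.389056
  x_1 = 2.000000 - 1.389056/4.389056 = 1.683518
Iteration 2:
  f(1.683518) = 0.333912
  f'(1.683518) = 2.384467
  x_2 = 1.683518 - 0.333912/2.384467 = 1.543482
Iteration 3:
  f(1.543482) = 0.050415
  f'(1.543482) = 1.680861
  x_3 = 1.543482 - 0.050415/1.680861 = 1.513489
Iteration 4:
  f(1.513489) = 0.002085
  f'(1.513489) = 1.542550
  x_4 = 1.513489 - 0.002085/1.542550 = 1.512137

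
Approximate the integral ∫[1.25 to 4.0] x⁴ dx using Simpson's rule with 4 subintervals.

f(x) = x⁴
a = 1.25, b = 4.0, n = 4
h = (b - a)/n = 0.687500

Simpson's rule: (h/3)[f(x₀) + 4f(x₁) + 2f(x₂) + ... + f(xₙ)]

x_0 = 1.2500, f(x_0) = 2.441406, coefficient = 1
x_1 = 1.9375, f(x_1) = 14.091812, coefficient = 4
x_2 = 2.6250, f(x_2) = 47.480713, coefficient = 2
x_3 = 3.3125, f(x_3) = 120.399185, coefficient = 4
x_4 = 4.0000, f(x_4) = 256.000000, coefficient = 1

I ≈ (0.687500/3) × 891.366821 = 204.271563
Exact value: 204.189648
Error: 0.081915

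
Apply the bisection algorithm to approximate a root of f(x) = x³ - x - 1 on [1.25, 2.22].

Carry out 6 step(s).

f(x) = x³ - x - 1
Initial interval: [1.25, 2.22]

Iteration 1:
  c_1 = (1.250000 + 2.220000)/2 = 1.735000
  f(c_1) = f(1.735000) = 2.487740
  f(a) × f(c) < 0, new interval: [1.250000, 1.735000]
Iteration 2:
  c_2 = (1.250000 + 1.735000)/2 = 1.492500
  f(c_2) = f(1.492500) = 0.832128
  f(a) × f(c) < 0, new interval: [1.250000, 1.492500]
Iteration 3:
  c_3 = (1.250000 + 1.492500)/2 = 1.371250
  f(c_3) = f(1.371250) = 0.207148
  f(a) × f(c) < 0, new interval: [1.250000, 1.371250]
Iteration 4:
  c_4 = (1.250000 + 1.371250)/2 = 1.310625
  f(c_4) = f(1.310625) = -0.059315
  f(a) × f(c) ≥ 0, new interval: [1.310625, 1.371250]
Iteration 5:
  c_5 = (1.310625 + 1.371250)/2 = 1.340937
  f(c_5) = f(1.340937) = 0.070220
  f(a) × f(c) < 0, new interval: [1.310625, 1.340937]
Iteration 6:
  c_6 = (1.310625 + 1.340937)/2 = 1.325781
  f(c_6) = f(1.325781) = 0.004539
  f(a) × f(c) < 0, new interval: [1.310625, 1.325781]

After 6 iteration(s), the approximation is c_6 = 1.325781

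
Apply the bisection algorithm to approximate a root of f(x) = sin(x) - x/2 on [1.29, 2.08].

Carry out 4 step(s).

f(x) = sin(x) - x/2
Initial interval: [1.29, 2.08]

Iteration 1:
  c_1 = (1.290000 + 2.080000)/2 = 1.685000
  f(c_1) = f(1.685000) = 0.150986
  f(a) × f(c) ≥ 0, new interval: [1.685000, 2.080000]
Iteration 2:
  c_2 = (1.685000 + 2.080000)/2 = 1.882500
  f(c_2) = f(1.882500) = 0.010562
  f(a) × f(c) ≥ 0, new interval: [1.882500, 2.080000]
Iteration 3:
  c_3 = (1.882500 + 2.080000)/2 = 1.981250
  f(c_3) = f(1.981250) = -0.073685
  f(a) × f(c) < 0, new interval: [1.882500, 1.981250]
Iteration 4:
  c_4 = (1.882500 + 1.981250)/2 = 1.931875
  f(c_4) = f(1.931875) = -0.030421
  f(a) × f(c) < 0, new interval: [1.882500, 1.931875]

After 4 iteration(s), the approximation is c_4 = 1.931875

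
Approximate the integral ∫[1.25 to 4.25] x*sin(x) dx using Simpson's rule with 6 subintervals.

f(x) = x*sin(x)
a = 1.25, b = 4.25, n = 6
h = (b - a)/n = 0.500000

Simpson's rule: (h/3)[f(x₀) + 4f(x₁) + 2f(x₂) + ... + f(xₙ)]

x_0 = 1.2500, f(x_0) = 1.186231, coefficient = 1
x_1 = 1.7500, f(x_1) = 1.721975, coefficient = 4
x_2 = 2.2500, f(x_2) = 1.750665, coefficient = 2
x_3 = 2.7500, f(x_3) = 1.049568, coefficient = 4
x_4 = 3.2500, f(x_4) = -0.351634, coefficient = 2
x_5 = 3.7500, f(x_5) = -2.143355, coefficient = 4
x_6 = 4.2500, f(x_6) = -3.803705, coefficient = 1

I ≈ (0.500000/3) × 2.693340 = 0.448890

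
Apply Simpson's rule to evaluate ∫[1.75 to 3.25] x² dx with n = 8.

f(x) = x²
a = 1.75, b = 3.25, n = 8
h = (b - a)/n = 0.187500

Simpson's rule: (h/3)[f(x₀) + 4f(x₁) + 2f(x₂) + ... + f(xₙ)]

x_0 = 1.7500, f(x_0) = 3.062500, coefficient = 1
x_1 = 1.9375, f(x_1) = 3.753906, coefficient = 4
x_2 = 2.1250, f(x_2) = 4.515625, coefficient = 2
x_3 = 2.3125, f(x_3) = 5.347656, coefficient = 4
x_4 = 2.5000, f(x_4) = 6.250000, coefficient = 2
x_5 = 2.6875, f(x_5) = 7.222656, coefficient = 4
x_6 = 2.8750, f(x_6) = 8.265625, coefficient = 2
x_7 = 3.0625, f(x_7) = 9.378906, coefficient = 4
x_8 = 3.2500, f(x_8) = 10.562500, coefficient = 1

I ≈ (0.187500/3) × 154.500000 = 9.656250
Exact value: 9.656250
Error: 0.000000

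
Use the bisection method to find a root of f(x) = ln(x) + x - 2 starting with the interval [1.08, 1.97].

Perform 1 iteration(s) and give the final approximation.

f(x) = ln(x) + x - 2
Initial interval: [1.08, 1.97]

Iteration 1:
  c_1 = (1.080000 + 1.970000)/2 = 1.525000
  f(c_1) = f(1.525000) = -0.053006
  f(a) × f(c) ≥ 0, new interval: [1.525000, 1.970000]

After 1 iteration(s), the approximation is c_1 = 1.525000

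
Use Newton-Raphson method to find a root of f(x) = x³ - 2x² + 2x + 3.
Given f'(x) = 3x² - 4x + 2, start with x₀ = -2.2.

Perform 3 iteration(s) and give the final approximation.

f(x) = x³ - 2x² + 2x + 3
f'(x) = 3x² - 4x + 2
x₀ = -2.2

Newton-Raphson formula: x_{n+1} = x_n - f(x_n)/f'(x_n)

Iteration 1:
  f(-2.200000) = -21.728000
  f'(-2.200000) = 25.320000
  x_1 = -2.200000 - (-21.728000)/25.320000 = -1.341864
Iteration 2:
  f(-1.341864) = -5.701087
  f'(-1.341864) = 12.769255
  x_2 = -1.341864 - (-5.701087)/12.769255 = -0.895394
Iteration 3:
  f(-0.895394) = -1.112116
  f'(-0.895394) = 7.986770
  x_3 = -0.895394 - (-1.112116)/7.986770 = -0.756150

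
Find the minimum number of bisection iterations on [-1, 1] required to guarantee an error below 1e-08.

We need (b-a)/2^n ≤ 1e-08
(1 - (-1))/2^n ≤ 1e-08
2/2^n ≤ 1e-08
2^n ≥ 200000000
n ≥ log₂(200000000) = 27.58
n ≥ 28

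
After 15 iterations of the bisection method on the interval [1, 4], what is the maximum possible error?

Bisection error bound: |error| ≤ (b-a)/2^n
|error| ≤ (4 - 1)/2^15 = 3/2^15
|error| ≤ 0.0000915527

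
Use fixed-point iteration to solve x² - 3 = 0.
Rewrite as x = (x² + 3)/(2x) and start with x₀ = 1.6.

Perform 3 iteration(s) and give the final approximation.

Equation: x² - 3 = 0
Fixed-point form: x = (x² + 3)/(2x)
x₀ = 1.6

x_1 = g(1.600000) = 1.737500
x_2 = g(1.737500) = 1.732059
x_3 = g(1.732059) = 1.732051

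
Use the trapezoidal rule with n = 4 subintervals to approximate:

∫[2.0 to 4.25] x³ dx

f(x) = x³
a = 2.0, b = 4.25, n = 4
h = (b - a)/n = 0.562500

Trapezoidal rule: (h/2)[f(x₀) + 2f(x₁) + 2f(x₂) + ... + f(xₙ)]

x_0 = 2.0000, f(x_0) = 8.000000, coefficient = 1
x_1 = 2.5625, f(x_1) = 16.826416, coefficient = 2
x_2 = 3.1250, f(x_2) = 30.517578, coefficient = 2
x_3 = 3.6875, f(x_3) = 50.141357, coefficient = 2
x_4 = 4.2500, f(x_4) = 76.765625, coefficient = 1

I ≈ (0.562500/2) × 279.736328 = 78.675842
Exact value: 77.563477
Error: 1.112366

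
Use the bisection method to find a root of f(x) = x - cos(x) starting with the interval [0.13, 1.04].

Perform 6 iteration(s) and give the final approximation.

f(x) = x - cos(x)
Initial interval: [0.13, 1.04]

Iteration 1:
  c_1 = (0.130000 + 1.040000)/2 = 0.585000
  f(c_1) = f(0.585000) = -0.248712
  f(a) × f(c) ≥ 0, new interval: [0.585000, 1.040000]
Iteration 2:
  c_2 = (0.585000 + 1.040000)/2 = 0.812500
  f(c_2) = f(0.812500) = 0.124814
  f(a) × f(c) < 0, new interval: [0.585000, 0.812500]
Iteration 3:
  c_3 = (0.585000 + 0.812500)/2 = 0.698750
  f(c_3) = f(0.698750) = -0.066897
  f(a) × f(c) ≥ 0, new interval: [0.698750, 0.812500]
Iteration 4:
  c_4 = (0.698750 + 0.812500)/2 = 0.755625
  f(c_4) = f(0.755625) = 0.027782
  f(a) × f(c) < 0, new interval: [0.698750, 0.755625]
Iteration 5:
  c_5 = (0.698750 + 0.755625)/2 = 0.727187
  f(c_5) = f(0.727187) = -0.019860
  f(a) × f(c) ≥ 0, new interval: [0.727187, 0.755625]
Iteration 6:
  c_6 = (0.727187 + 0.755625)/2 = 0.741406
  f(c_6) = f(0.741406) = 0.003887
  f(a) × f(c) < 0, new interval: [0.727187, 0.741406]

After 6 iteration(s), the approximation is c_6 = 0.741406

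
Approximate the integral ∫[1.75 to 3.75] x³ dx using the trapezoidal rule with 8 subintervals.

f(x) = x³
a = 1.75, b = 3.75, n = 8
h = (b - a)/n = 0.250000

Trapezoidal rule: (h/2)[f(x₀) + 2f(x₁) + 2f(x₂) + ... + f(xₙ)]

x_0 = 1.7500, f(x_0) = 5.359375, coefficient = 1
x_1 = 2.0000, f(x_1) = 8.000000, coefficient = 2
x_2 = 2.2500, f(x_2) = 11.390625, coefficient = 2
x_3 = 2.5000, f(x_3) = 15.625000, coefficient = 2
x_4 = 2.7500, f(x_4) = 20.796875, coefficient = 2
x_5 = 3.0000, f(x_5) = 27.000000, coefficient = 2
x_6 = 3.2500, f(x_6) = 34.328125, coefficient = 2
x_7 = 3.5000, f(x_7) = 42.875000, coefficient = 2
x_8 = 3.7500, f(x_8) = 52.734375, coefficient = 1

I ≈ (0.250000/2) × 378.125000 = 47.265625
Exact value: 47.093750
Error: 0.171875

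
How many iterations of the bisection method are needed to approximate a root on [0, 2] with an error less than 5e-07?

We need (b-a)/2^n ≤ 5e-07
(2 - 0)/2^n ≤ 5e-07
2/2^n ≤ 5e-07
2^n ≥ 4000000
n ≥ log₂(4000000) = 21.93
n ≥ 22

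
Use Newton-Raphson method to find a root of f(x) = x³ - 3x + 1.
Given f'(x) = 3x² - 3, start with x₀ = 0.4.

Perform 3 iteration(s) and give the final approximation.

f(x) = x³ - 3x + 1
f'(x) = 3x² - 3
x₀ = 0.4

Newton-Raphson formula: x_{n+1} = x_n - f(x_n)/f'(x_n)

Iteration 1:
  f(0.400000) = -0.136000
  f'(0.400000) = -2.520000
  x_1 = 0.400000 - (-0.136000)/(-2.520000) = 0.346032
Iteration 2:
  f(0.346032) = 0.003338
  f'(0.346032) = -2.640786
  x_2 = 0.346032 - 0.003338/(-2.640786) = 0.347296
Iteration 3:
  f(0.347296) = 0.000002
  f'(0.347296) = -2.638157
  x_3 = 0.347296 - 0.000002/(-2.638157) = 0.347296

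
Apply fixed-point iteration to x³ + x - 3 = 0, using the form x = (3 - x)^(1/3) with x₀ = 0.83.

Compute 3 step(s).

Equation: x³ + x - 3 = 0
Fixed-point form: x = (3 - x)^(1/3)
x₀ = 0.83

x_1 = g(0.830000) = 1.294653
x_2 = g(1.294653) = 1.194733
x_3 = g(1.194733) = 1.217626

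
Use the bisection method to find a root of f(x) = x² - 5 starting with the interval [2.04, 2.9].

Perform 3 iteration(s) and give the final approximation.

f(x) = x² - 5
Initial interval: [2.04, 2.9]

Iteration 1:
  c_1 = (2.040000 + 2.900000)/2 = 2.470000
  f(c_1) = f(2.470000) = 1.100900
  f(a) × f(c) < 0, new interval: [2.040000, 2.470000]
Iteration 2:
  c_2 = (2.040000 + 2.470000)/2 = 2.255000
  f(c_2) = f(2.255000) = 0.085025
  f(a) × f(c) < 0, new interval: [2.040000, 2.255000]
Iteration 3:
  c_3 = (2.040000 + 2.255000)/2 = 2.147500
  f(c_3) = f(2.147500) = -0.388244
  f(a) × f(c) ≥ 0, new interval: [2.147500, 2.255000]

After 3 iteration(s), the approximation is c_3 = 2.147500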